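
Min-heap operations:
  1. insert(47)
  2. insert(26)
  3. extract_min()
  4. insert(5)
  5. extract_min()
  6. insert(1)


insert(47) -> [47]
insert(26) -> [26, 47]
extract_min()->26, [47]
insert(5) -> [5, 47]
extract_min()->5, [47]
insert(1) -> [1, 47]

Final heap: [1, 47]


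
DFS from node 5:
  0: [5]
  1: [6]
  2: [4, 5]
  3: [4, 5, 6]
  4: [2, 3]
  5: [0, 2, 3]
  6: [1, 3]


Visit 5, push [3, 2, 0]
Visit 0, push []
Visit 2, push [4]
Visit 4, push [3]
Visit 3, push [6]
Visit 6, push [1]
Visit 1, push []

DFS order: [5, 0, 2, 4, 3, 6, 1]


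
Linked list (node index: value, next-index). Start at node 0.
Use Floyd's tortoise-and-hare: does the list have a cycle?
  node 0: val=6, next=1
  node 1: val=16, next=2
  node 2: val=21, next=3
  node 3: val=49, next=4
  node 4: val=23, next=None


Floyd's tortoise (slow, +1) and hare (fast, +2):
  init: slow=0, fast=0
  step 1: slow=1, fast=2
  step 2: slow=2, fast=4
  step 3: fast -> None, no cycle

Cycle: no


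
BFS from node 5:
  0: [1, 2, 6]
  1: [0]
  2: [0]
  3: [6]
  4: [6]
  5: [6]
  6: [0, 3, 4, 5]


Visit 5, enqueue [6]
Visit 6, enqueue [0, 3, 4]
Visit 0, enqueue [1, 2]
Visit 3, enqueue []
Visit 4, enqueue []
Visit 1, enqueue []
Visit 2, enqueue []

BFS order: [5, 6, 0, 3, 4, 1, 2]


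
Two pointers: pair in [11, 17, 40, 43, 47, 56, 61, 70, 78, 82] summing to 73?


lo=0(11)+hi=9(82)=93
lo=0(11)+hi=8(78)=89
lo=0(11)+hi=7(70)=81
lo=0(11)+hi=6(61)=72
lo=1(17)+hi=6(61)=78
lo=1(17)+hi=5(56)=73

Yes: 17+56=73


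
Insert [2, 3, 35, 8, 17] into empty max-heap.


Insert 2: [2]
Insert 3: [3, 2]
Insert 35: [35, 2, 3]
Insert 8: [35, 8, 3, 2]
Insert 17: [35, 17, 3, 2, 8]

Final heap: [35, 17, 3, 2, 8]


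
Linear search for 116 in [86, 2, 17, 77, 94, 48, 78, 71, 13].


i=0: 86!=116
i=1: 2!=116
i=2: 17!=116
i=3: 77!=116
i=4: 94!=116
i=5: 48!=116
i=6: 78!=116
i=7: 71!=116
i=8: 13!=116

Not found, 9 comps


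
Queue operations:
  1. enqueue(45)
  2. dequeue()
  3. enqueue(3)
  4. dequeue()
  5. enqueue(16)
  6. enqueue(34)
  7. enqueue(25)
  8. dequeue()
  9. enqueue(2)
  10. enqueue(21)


enqueue(45) -> [45]
dequeue()->45, []
enqueue(3) -> [3]
dequeue()->3, []
enqueue(16) -> [16]
enqueue(34) -> [16, 34]
enqueue(25) -> [16, 34, 25]
dequeue()->16, [34, 25]
enqueue(2) -> [34, 25, 2]
enqueue(21) -> [34, 25, 2, 21]

Final queue: [34, 25, 2, 21]


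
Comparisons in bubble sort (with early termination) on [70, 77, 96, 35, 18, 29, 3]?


Algorithm: bubble sort (with early termination)
Input: [70, 77, 96, 35, 18, 29, 3]
Sorted: [3, 18, 29, 35, 70, 77, 96]

21


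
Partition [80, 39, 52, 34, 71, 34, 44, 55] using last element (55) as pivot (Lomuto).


Pivot: 55
  39 <= 55: swap -> [39, 80, 52, 34, 71, 34, 44, 55]
  52 <= 55: swap -> [39, 52, 80, 34, 71, 34, 44, 55]
  34 <= 55: swap -> [39, 52, 34, 80, 71, 34, 44, 55]
  34 <= 55: swap -> [39, 52, 34, 34, 71, 80, 44, 55]
  44 <= 55: swap -> [39, 52, 34, 34, 44, 80, 71, 55]
Place pivot at 5: [39, 52, 34, 34, 44, 55, 71, 80]

Partitioned: [39, 52, 34, 34, 44, 55, 71, 80]


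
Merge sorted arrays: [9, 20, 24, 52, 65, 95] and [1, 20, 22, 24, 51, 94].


Take 1 from B
Take 9 from A
Take 20 from A
Take 20 from B
Take 22 from B
Take 24 from A
Take 24 from B
Take 51 from B
Take 52 from A
Take 65 from A
Take 94 from B

Merged: [1, 9, 20, 20, 22, 24, 24, 51, 52, 65, 94, 95]


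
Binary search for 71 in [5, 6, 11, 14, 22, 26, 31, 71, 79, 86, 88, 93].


Step 1: lo=0, hi=11, mid=5, val=26
Step 2: lo=6, hi=11, mid=8, val=79
Step 3: lo=6, hi=7, mid=6, val=31
Step 4: lo=7, hi=7, mid=7, val=71

Found at index 7


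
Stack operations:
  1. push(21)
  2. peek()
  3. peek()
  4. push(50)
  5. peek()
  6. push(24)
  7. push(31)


push(21) -> [21]
peek()->21
peek()->21
push(50) -> [21, 50]
peek()->50
push(24) -> [21, 50, 24]
push(31) -> [21, 50, 24, 31]

Final stack: [21, 50, 24, 31]


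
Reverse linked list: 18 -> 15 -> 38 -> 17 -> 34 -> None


Step 1: curr=18, set curr.next=prev(None) | reversed so far: 18
Step 2: curr=15, set curr.next=prev(18) | reversed so far: 15 -> 18
Step 3: curr=38, set curr.next=prev(15) | reversed so far: 38 -> 15 -> 18
Step 4: curr=17, set curr.next=prev(38) | reversed so far: 17 -> 38 -> 15 -> 18
Step 5: curr=34, set curr.next=prev(17) | reversed so far: 34 -> 17 -> 38 -> 15 -> 18

34 -> 17 -> 38 -> 15 -> 18 -> None


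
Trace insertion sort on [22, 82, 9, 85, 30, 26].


Initial: [22, 82, 9, 85, 30, 26]
Insert 82: [22, 82, 9, 85, 30, 26]
Insert 9: [9, 22, 82, 85, 30, 26]
Insert 85: [9, 22, 82, 85, 30, 26]
Insert 30: [9, 22, 30, 82, 85, 26]
Insert 26: [9, 22, 26, 30, 82, 85]

Sorted: [9, 22, 26, 30, 82, 85]


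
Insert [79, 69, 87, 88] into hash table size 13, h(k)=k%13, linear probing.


Insert 79: h=1 -> slot 1
Insert 69: h=4 -> slot 4
Insert 87: h=9 -> slot 9
Insert 88: h=10 -> slot 10

Table: [None, 79, None, None, 69, None, None, None, None, 87, 88, None, None]


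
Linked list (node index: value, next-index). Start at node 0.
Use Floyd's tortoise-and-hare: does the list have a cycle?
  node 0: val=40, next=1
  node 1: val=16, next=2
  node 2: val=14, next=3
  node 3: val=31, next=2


Floyd's tortoise (slow, +1) and hare (fast, +2):
  init: slow=0, fast=0
  step 1: slow=1, fast=2
  step 2: slow=2, fast=2
  slow == fast at node 2: cycle detected

Cycle: yes


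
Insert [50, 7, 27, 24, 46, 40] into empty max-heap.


Insert 50: [50]
Insert 7: [50, 7]
Insert 27: [50, 7, 27]
Insert 24: [50, 24, 27, 7]
Insert 46: [50, 46, 27, 7, 24]
Insert 40: [50, 46, 40, 7, 24, 27]

Final heap: [50, 46, 40, 7, 24, 27]


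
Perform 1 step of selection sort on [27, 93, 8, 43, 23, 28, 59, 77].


Initial: [27, 93, 8, 43, 23, 28, 59, 77]
Step 1: min=8 at 2
  Swap: [8, 93, 27, 43, 23, 28, 59, 77]

After 1 step: [8, 93, 27, 43, 23, 28, 59, 77]


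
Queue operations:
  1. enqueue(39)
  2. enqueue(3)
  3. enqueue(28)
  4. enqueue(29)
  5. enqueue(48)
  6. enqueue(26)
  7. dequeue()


enqueue(39) -> [39]
enqueue(3) -> [39, 3]
enqueue(28) -> [39, 3, 28]
enqueue(29) -> [39, 3, 28, 29]
enqueue(48) -> [39, 3, 28, 29, 48]
enqueue(26) -> [39, 3, 28, 29, 48, 26]
dequeue()->39, [3, 28, 29, 48, 26]

Final queue: [3, 28, 29, 48, 26]


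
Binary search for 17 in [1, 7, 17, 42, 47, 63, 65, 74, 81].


Step 1: lo=0, hi=8, mid=4, val=47
Step 2: lo=0, hi=3, mid=1, val=7
Step 3: lo=2, hi=3, mid=2, val=17

Found at index 2


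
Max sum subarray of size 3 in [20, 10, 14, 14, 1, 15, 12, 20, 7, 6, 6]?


[0:3]: 44
[1:4]: 38
[2:5]: 29
[3:6]: 30
[4:7]: 28
[5:8]: 47
[6:9]: 39
[7:10]: 33
[8:11]: 19

Max: 47 at [5:8]


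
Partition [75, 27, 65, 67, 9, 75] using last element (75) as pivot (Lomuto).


Pivot: 75
  75 <= 75: advance i (no swap)
  27 <= 75: advance i (no swap)
  65 <= 75: advance i (no swap)
  67 <= 75: advance i (no swap)
  9 <= 75: advance i (no swap)
Place pivot at 5: [75, 27, 65, 67, 9, 75]

Partitioned: [75, 27, 65, 67, 9, 75]


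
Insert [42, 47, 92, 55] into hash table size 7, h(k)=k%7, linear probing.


Insert 42: h=0 -> slot 0
Insert 47: h=5 -> slot 5
Insert 92: h=1 -> slot 1
Insert 55: h=6 -> slot 6

Table: [42, 92, None, None, None, 47, 55]


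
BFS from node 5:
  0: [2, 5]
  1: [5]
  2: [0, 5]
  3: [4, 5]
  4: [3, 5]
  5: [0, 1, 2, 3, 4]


Visit 5, enqueue [0, 1, 2, 3, 4]
Visit 0, enqueue []
Visit 1, enqueue []
Visit 2, enqueue []
Visit 3, enqueue []
Visit 4, enqueue []

BFS order: [5, 0, 1, 2, 3, 4]


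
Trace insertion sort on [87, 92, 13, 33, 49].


Initial: [87, 92, 13, 33, 49]
Insert 92: [87, 92, 13, 33, 49]
Insert 13: [13, 87, 92, 33, 49]
Insert 33: [13, 33, 87, 92, 49]
Insert 49: [13, 33, 49, 87, 92]

Sorted: [13, 33, 49, 87, 92]


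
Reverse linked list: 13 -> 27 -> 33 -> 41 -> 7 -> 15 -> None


Step 1: curr=13, set curr.next=prev(None) | reversed so far: 13
Step 2: curr=27, set curr.next=prev(13) | reversed so far: 27 -> 13
Step 3: curr=33, set curr.next=prev(27) | reversed so far: 33 -> 27 -> 13
Step 4: curr=41, set curr.next=prev(33) | reversed so far: 41 -> 33 -> 27 -> 13
Step 5: curr=7, set curr.next=prev(41) | reversed so far: 7 -> 41 -> 33 -> 27 -> 13
Step 6: curr=15, set curr.next=prev(7) | reversed so far: 15 -> 7 -> 41 -> 33 -> 27 -> 13

15 -> 7 -> 41 -> 33 -> 27 -> 13 -> None


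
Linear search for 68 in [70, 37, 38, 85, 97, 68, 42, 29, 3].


i=0: 70!=68
i=1: 37!=68
i=2: 38!=68
i=3: 85!=68
i=4: 97!=68
i=5: 68==68 found!

Found at 5, 6 comps


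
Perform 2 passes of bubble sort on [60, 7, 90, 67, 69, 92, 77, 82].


Initial: [60, 7, 90, 67, 69, 92, 77, 82]
Pass 1: [7, 60, 67, 69, 90, 77, 82, 92] (5 swaps)
Pass 2: [7, 60, 67, 69, 77, 82, 90, 92] (2 swaps)

After 2 passes: [7, 60, 67, 69, 77, 82, 90, 92]


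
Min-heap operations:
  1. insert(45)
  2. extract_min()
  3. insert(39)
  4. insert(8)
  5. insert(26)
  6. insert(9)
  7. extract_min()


insert(45) -> [45]
extract_min()->45, []
insert(39) -> [39]
insert(8) -> [8, 39]
insert(26) -> [8, 39, 26]
insert(9) -> [8, 9, 26, 39]
extract_min()->8, [9, 39, 26]

Final heap: [9, 39, 26]


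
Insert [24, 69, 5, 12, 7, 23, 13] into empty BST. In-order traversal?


Insert 24: root
Insert 69: R from 24
Insert 5: L from 24
Insert 12: L from 24 -> R from 5
Insert 7: L from 24 -> R from 5 -> L from 12
Insert 23: L from 24 -> R from 5 -> R from 12
Insert 13: L from 24 -> R from 5 -> R from 12 -> L from 23

In-order: [5, 7, 12, 13, 23, 24, 69]


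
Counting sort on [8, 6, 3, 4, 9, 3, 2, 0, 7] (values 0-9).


Input: [8, 6, 3, 4, 9, 3, 2, 0, 7]
Counts: [1, 0, 1, 2, 1, 0, 1, 1, 1, 1]

Sorted: [0, 2, 3, 3, 4, 6, 7, 8, 9]


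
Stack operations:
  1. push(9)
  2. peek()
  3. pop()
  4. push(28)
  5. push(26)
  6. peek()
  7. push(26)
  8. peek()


push(9) -> [9]
peek()->9
pop()->9, []
push(28) -> [28]
push(26) -> [28, 26]
peek()->26
push(26) -> [28, 26, 26]
peek()->26

Final stack: [28, 26, 26]


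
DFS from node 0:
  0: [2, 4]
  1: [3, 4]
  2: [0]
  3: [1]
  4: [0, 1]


Visit 0, push [4, 2]
Visit 2, push []
Visit 4, push [1]
Visit 1, push [3]
Visit 3, push []

DFS order: [0, 2, 4, 1, 3]


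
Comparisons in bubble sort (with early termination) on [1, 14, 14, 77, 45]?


Algorithm: bubble sort (with early termination)
Input: [1, 14, 14, 77, 45]
Sorted: [1, 14, 14, 45, 77]

7


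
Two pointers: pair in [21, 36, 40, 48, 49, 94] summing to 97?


lo=0(21)+hi=5(94)=115
lo=0(21)+hi=4(49)=70
lo=1(36)+hi=4(49)=85
lo=2(40)+hi=4(49)=89
lo=3(48)+hi=4(49)=97

Yes: 48+49=97


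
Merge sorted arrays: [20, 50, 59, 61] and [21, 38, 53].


Take 20 from A
Take 21 from B
Take 38 from B
Take 50 from A
Take 53 from B

Merged: [20, 21, 38, 50, 53, 59, 61]


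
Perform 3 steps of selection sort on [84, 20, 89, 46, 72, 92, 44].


Initial: [84, 20, 89, 46, 72, 92, 44]
Step 1: min=20 at 1
  Swap: [20, 84, 89, 46, 72, 92, 44]
Step 2: min=44 at 6
  Swap: [20, 44, 89, 46, 72, 92, 84]
Step 3: min=46 at 3
  Swap: [20, 44, 46, 89, 72, 92, 84]

After 3 steps: [20, 44, 46, 89, 72, 92, 84]


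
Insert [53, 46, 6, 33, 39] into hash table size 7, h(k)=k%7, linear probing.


Insert 53: h=4 -> slot 4
Insert 46: h=4, 1 probes -> slot 5
Insert 6: h=6 -> slot 6
Insert 33: h=5, 2 probes -> slot 0
Insert 39: h=4, 4 probes -> slot 1

Table: [33, 39, None, None, 53, 46, 6]


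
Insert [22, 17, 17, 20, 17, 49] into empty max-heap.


Insert 22: [22]
Insert 17: [22, 17]
Insert 17: [22, 17, 17]
Insert 20: [22, 20, 17, 17]
Insert 17: [22, 20, 17, 17, 17]
Insert 49: [49, 20, 22, 17, 17, 17]

Final heap: [49, 20, 22, 17, 17, 17]


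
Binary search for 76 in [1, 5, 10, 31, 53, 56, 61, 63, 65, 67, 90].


Step 1: lo=0, hi=10, mid=5, val=56
Step 2: lo=6, hi=10, mid=8, val=65
Step 3: lo=9, hi=10, mid=9, val=67
Step 4: lo=10, hi=10, mid=10, val=90

Not found


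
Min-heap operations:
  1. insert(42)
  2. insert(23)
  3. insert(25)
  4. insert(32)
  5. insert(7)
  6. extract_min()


insert(42) -> [42]
insert(23) -> [23, 42]
insert(25) -> [23, 42, 25]
insert(32) -> [23, 32, 25, 42]
insert(7) -> [7, 23, 25, 42, 32]
extract_min()->7, [23, 32, 25, 42]

Final heap: [23, 32, 25, 42]


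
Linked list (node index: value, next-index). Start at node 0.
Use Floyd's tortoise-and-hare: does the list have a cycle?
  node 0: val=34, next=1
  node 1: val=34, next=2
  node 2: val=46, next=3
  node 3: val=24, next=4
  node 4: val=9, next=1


Floyd's tortoise (slow, +1) and hare (fast, +2):
  init: slow=0, fast=0
  step 1: slow=1, fast=2
  step 2: slow=2, fast=4
  step 3: slow=3, fast=2
  step 4: slow=4, fast=4
  slow == fast at node 4: cycle detected

Cycle: yes


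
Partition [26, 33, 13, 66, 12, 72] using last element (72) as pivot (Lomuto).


Pivot: 72
  26 <= 72: advance i (no swap)
  33 <= 72: advance i (no swap)
  13 <= 72: advance i (no swap)
  66 <= 72: advance i (no swap)
  12 <= 72: advance i (no swap)
Place pivot at 5: [26, 33, 13, 66, 12, 72]

Partitioned: [26, 33, 13, 66, 12, 72]


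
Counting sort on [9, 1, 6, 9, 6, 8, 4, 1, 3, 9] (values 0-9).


Input: [9, 1, 6, 9, 6, 8, 4, 1, 3, 9]
Counts: [0, 2, 0, 1, 1, 0, 2, 0, 1, 3]

Sorted: [1, 1, 3, 4, 6, 6, 8, 9, 9, 9]


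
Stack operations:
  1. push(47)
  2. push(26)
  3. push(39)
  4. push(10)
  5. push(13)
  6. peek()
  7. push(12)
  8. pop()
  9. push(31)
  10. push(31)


push(47) -> [47]
push(26) -> [47, 26]
push(39) -> [47, 26, 39]
push(10) -> [47, 26, 39, 10]
push(13) -> [47, 26, 39, 10, 13]
peek()->13
push(12) -> [47, 26, 39, 10, 13, 12]
pop()->12, [47, 26, 39, 10, 13]
push(31) -> [47, 26, 39, 10, 13, 31]
push(31) -> [47, 26, 39, 10, 13, 31, 31]

Final stack: [47, 26, 39, 10, 13, 31, 31]


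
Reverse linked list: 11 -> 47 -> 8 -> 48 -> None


Step 1: curr=11, set curr.next=prev(None) | reversed so far: 11
Step 2: curr=47, set curr.next=prev(11) | reversed so far: 47 -> 11
Step 3: curr=8, set curr.next=prev(47) | reversed so far: 8 -> 47 -> 11
Step 4: curr=48, set curr.next=prev(8) | reversed so far: 48 -> 8 -> 47 -> 11

48 -> 8 -> 47 -> 11 -> None


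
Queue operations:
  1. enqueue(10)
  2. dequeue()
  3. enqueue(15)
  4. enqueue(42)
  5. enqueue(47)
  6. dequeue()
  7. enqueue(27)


enqueue(10) -> [10]
dequeue()->10, []
enqueue(15) -> [15]
enqueue(42) -> [15, 42]
enqueue(47) -> [15, 42, 47]
dequeue()->15, [42, 47]
enqueue(27) -> [42, 47, 27]

Final queue: [42, 47, 27]


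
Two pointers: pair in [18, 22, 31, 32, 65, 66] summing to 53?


lo=0(18)+hi=5(66)=84
lo=0(18)+hi=4(65)=83
lo=0(18)+hi=3(32)=50
lo=1(22)+hi=3(32)=54
lo=1(22)+hi=2(31)=53

Yes: 22+31=53


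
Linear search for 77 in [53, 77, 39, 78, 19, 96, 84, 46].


i=0: 53!=77
i=1: 77==77 found!

Found at 1, 2 comps


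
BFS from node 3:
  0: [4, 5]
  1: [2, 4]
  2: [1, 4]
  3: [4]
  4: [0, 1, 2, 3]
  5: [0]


Visit 3, enqueue [4]
Visit 4, enqueue [0, 1, 2]
Visit 0, enqueue [5]
Visit 1, enqueue []
Visit 2, enqueue []
Visit 5, enqueue []

BFS order: [3, 4, 0, 1, 2, 5]


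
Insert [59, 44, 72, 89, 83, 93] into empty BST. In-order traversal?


Insert 59: root
Insert 44: L from 59
Insert 72: R from 59
Insert 89: R from 59 -> R from 72
Insert 83: R from 59 -> R from 72 -> L from 89
Insert 93: R from 59 -> R from 72 -> R from 89

In-order: [44, 59, 72, 83, 89, 93]


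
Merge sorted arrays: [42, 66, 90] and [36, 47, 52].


Take 36 from B
Take 42 from A
Take 47 from B
Take 52 from B

Merged: [36, 42, 47, 52, 66, 90]


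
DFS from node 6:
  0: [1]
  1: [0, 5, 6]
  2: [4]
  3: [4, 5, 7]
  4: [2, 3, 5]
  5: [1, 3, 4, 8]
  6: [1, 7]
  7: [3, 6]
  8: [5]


Visit 6, push [7, 1]
Visit 1, push [5, 0]
Visit 0, push []
Visit 5, push [8, 4, 3]
Visit 3, push [7, 4]
Visit 4, push [2]
Visit 2, push []
Visit 7, push []
Visit 8, push []

DFS order: [6, 1, 0, 5, 3, 4, 2, 7, 8]


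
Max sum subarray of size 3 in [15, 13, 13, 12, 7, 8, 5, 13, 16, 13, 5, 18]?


[0:3]: 41
[1:4]: 38
[2:5]: 32
[3:6]: 27
[4:7]: 20
[5:8]: 26
[6:9]: 34
[7:10]: 42
[8:11]: 34
[9:12]: 36

Max: 42 at [7:10]


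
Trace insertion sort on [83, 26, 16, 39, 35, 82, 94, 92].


Initial: [83, 26, 16, 39, 35, 82, 94, 92]
Insert 26: [26, 83, 16, 39, 35, 82, 94, 92]
Insert 16: [16, 26, 83, 39, 35, 82, 94, 92]
Insert 39: [16, 26, 39, 83, 35, 82, 94, 92]
Insert 35: [16, 26, 35, 39, 83, 82, 94, 92]
Insert 82: [16, 26, 35, 39, 82, 83, 94, 92]
Insert 94: [16, 26, 35, 39, 82, 83, 94, 92]
Insert 92: [16, 26, 35, 39, 82, 83, 92, 94]

Sorted: [16, 26, 35, 39, 82, 83, 92, 94]


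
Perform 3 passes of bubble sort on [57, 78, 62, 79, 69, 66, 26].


Initial: [57, 78, 62, 79, 69, 66, 26]
Pass 1: [57, 62, 78, 69, 66, 26, 79] (4 swaps)
Pass 2: [57, 62, 69, 66, 26, 78, 79] (3 swaps)
Pass 3: [57, 62, 66, 26, 69, 78, 79] (2 swaps)

After 3 passes: [57, 62, 66, 26, 69, 78, 79]


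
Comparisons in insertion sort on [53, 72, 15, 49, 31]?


Algorithm: insertion sort
Input: [53, 72, 15, 49, 31]
Sorted: [15, 31, 49, 53, 72]

10


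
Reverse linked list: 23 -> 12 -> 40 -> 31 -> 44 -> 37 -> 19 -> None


Step 1: curr=23, set curr.next=prev(None) | reversed so far: 23
Step 2: curr=12, set curr.next=prev(23) | reversed so far: 12 -> 23
Step 3: curr=40, set curr.next=prev(12) | reversed so far: 40 -> 12 -> 23
Step 4: curr=31, set curr.next=prev(40) | reversed so far: 31 -> 40 -> 12 -> 23
Step 5: curr=44, set curr.next=prev(31) | reversed so far: 44 -> 31 -> 40 -> 12 -> 23
Step 6: curr=37, set curr.next=prev(44) | reversed so far: 37 -> 44 -> 31 -> 40 -> 12 -> 23
Step 7: curr=19, set curr.next=prev(37) | reversed so far: 19 -> 37 -> 44 -> 31 -> 40 -> 12 -> 23

19 -> 37 -> 44 -> 31 -> 40 -> 12 -> 23 -> None


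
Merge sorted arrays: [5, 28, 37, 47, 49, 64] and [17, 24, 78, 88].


Take 5 from A
Take 17 from B
Take 24 from B
Take 28 from A
Take 37 from A
Take 47 from A
Take 49 from A
Take 64 from A

Merged: [5, 17, 24, 28, 37, 47, 49, 64, 78, 88]


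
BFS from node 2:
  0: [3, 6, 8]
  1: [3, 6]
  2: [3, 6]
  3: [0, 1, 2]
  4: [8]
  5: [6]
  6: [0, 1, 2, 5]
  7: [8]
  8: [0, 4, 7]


Visit 2, enqueue [3, 6]
Visit 3, enqueue [0, 1]
Visit 6, enqueue [5]
Visit 0, enqueue [8]
Visit 1, enqueue []
Visit 5, enqueue []
Visit 8, enqueue [4, 7]
Visit 4, enqueue []
Visit 7, enqueue []

BFS order: [2, 3, 6, 0, 1, 5, 8, 4, 7]


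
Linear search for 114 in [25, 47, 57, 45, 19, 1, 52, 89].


i=0: 25!=114
i=1: 47!=114
i=2: 57!=114
i=3: 45!=114
i=4: 19!=114
i=5: 1!=114
i=6: 52!=114
i=7: 89!=114

Not found, 8 comps


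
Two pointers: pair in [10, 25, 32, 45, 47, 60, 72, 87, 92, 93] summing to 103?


lo=0(10)+hi=9(93)=103

Yes: 10+93=103


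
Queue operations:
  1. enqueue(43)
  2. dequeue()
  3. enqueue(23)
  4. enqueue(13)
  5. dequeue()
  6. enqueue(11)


enqueue(43) -> [43]
dequeue()->43, []
enqueue(23) -> [23]
enqueue(13) -> [23, 13]
dequeue()->23, [13]
enqueue(11) -> [13, 11]

Final queue: [13, 11]


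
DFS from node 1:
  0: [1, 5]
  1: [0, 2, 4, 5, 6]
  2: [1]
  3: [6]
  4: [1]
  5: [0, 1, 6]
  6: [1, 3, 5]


Visit 1, push [6, 5, 4, 2, 0]
Visit 0, push [5]
Visit 5, push [6]
Visit 6, push [3]
Visit 3, push []
Visit 2, push []
Visit 4, push []

DFS order: [1, 0, 5, 6, 3, 2, 4]


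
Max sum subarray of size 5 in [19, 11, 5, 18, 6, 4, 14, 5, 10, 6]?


[0:5]: 59
[1:6]: 44
[2:7]: 47
[3:8]: 47
[4:9]: 39
[5:10]: 39

Max: 59 at [0:5]


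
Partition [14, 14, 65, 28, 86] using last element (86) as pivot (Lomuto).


Pivot: 86
  14 <= 86: advance i (no swap)
  14 <= 86: advance i (no swap)
  65 <= 86: advance i (no swap)
  28 <= 86: advance i (no swap)
Place pivot at 4: [14, 14, 65, 28, 86]

Partitioned: [14, 14, 65, 28, 86]


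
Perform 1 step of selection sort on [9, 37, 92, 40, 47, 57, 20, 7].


Initial: [9, 37, 92, 40, 47, 57, 20, 7]
Step 1: min=7 at 7
  Swap: [7, 37, 92, 40, 47, 57, 20, 9]

After 1 step: [7, 37, 92, 40, 47, 57, 20, 9]


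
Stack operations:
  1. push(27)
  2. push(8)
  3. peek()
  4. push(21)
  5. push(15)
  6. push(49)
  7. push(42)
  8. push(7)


push(27) -> [27]
push(8) -> [27, 8]
peek()->8
push(21) -> [27, 8, 21]
push(15) -> [27, 8, 21, 15]
push(49) -> [27, 8, 21, 15, 49]
push(42) -> [27, 8, 21, 15, 49, 42]
push(7) -> [27, 8, 21, 15, 49, 42, 7]

Final stack: [27, 8, 21, 15, 49, 42, 7]


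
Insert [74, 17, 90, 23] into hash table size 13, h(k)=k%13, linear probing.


Insert 74: h=9 -> slot 9
Insert 17: h=4 -> slot 4
Insert 90: h=12 -> slot 12
Insert 23: h=10 -> slot 10

Table: [None, None, None, None, 17, None, None, None, None, 74, 23, None, 90]


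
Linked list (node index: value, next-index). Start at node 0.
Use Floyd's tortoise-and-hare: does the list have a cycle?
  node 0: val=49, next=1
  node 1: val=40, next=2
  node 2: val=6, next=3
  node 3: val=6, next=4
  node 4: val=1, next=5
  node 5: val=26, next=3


Floyd's tortoise (slow, +1) and hare (fast, +2):
  init: slow=0, fast=0
  step 1: slow=1, fast=2
  step 2: slow=2, fast=4
  step 3: slow=3, fast=3
  slow == fast at node 3: cycle detected

Cycle: yes


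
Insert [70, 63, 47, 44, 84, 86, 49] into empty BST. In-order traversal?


Insert 70: root
Insert 63: L from 70
Insert 47: L from 70 -> L from 63
Insert 44: L from 70 -> L from 63 -> L from 47
Insert 84: R from 70
Insert 86: R from 70 -> R from 84
Insert 49: L from 70 -> L from 63 -> R from 47

In-order: [44, 47, 49, 63, 70, 84, 86]


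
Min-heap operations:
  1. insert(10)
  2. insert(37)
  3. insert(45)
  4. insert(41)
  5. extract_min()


insert(10) -> [10]
insert(37) -> [10, 37]
insert(45) -> [10, 37, 45]
insert(41) -> [10, 37, 45, 41]
extract_min()->10, [37, 41, 45]

Final heap: [37, 41, 45]


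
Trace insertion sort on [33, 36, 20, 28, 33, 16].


Initial: [33, 36, 20, 28, 33, 16]
Insert 36: [33, 36, 20, 28, 33, 16]
Insert 20: [20, 33, 36, 28, 33, 16]
Insert 28: [20, 28, 33, 36, 33, 16]
Insert 33: [20, 28, 33, 33, 36, 16]
Insert 16: [16, 20, 28, 33, 33, 36]

Sorted: [16, 20, 28, 33, 33, 36]


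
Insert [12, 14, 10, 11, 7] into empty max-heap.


Insert 12: [12]
Insert 14: [14, 12]
Insert 10: [14, 12, 10]
Insert 11: [14, 12, 10, 11]
Insert 7: [14, 12, 10, 11, 7]

Final heap: [14, 12, 10, 11, 7]


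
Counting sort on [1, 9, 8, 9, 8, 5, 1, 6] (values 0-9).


Input: [1, 9, 8, 9, 8, 5, 1, 6]
Counts: [0, 2, 0, 0, 0, 1, 1, 0, 2, 2]

Sorted: [1, 1, 5, 6, 8, 8, 9, 9]


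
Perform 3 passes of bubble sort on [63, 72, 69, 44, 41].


Initial: [63, 72, 69, 44, 41]
Pass 1: [63, 69, 44, 41, 72] (3 swaps)
Pass 2: [63, 44, 41, 69, 72] (2 swaps)
Pass 3: [44, 41, 63, 69, 72] (2 swaps)

After 3 passes: [44, 41, 63, 69, 72]


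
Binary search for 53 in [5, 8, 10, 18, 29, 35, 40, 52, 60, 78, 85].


Step 1: lo=0, hi=10, mid=5, val=35
Step 2: lo=6, hi=10, mid=8, val=60
Step 3: lo=6, hi=7, mid=6, val=40
Step 4: lo=7, hi=7, mid=7, val=52

Not found


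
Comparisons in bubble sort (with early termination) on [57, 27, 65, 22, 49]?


Algorithm: bubble sort (with early termination)
Input: [57, 27, 65, 22, 49]
Sorted: [22, 27, 49, 57, 65]

10


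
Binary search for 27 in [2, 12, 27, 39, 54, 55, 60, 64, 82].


Step 1: lo=0, hi=8, mid=4, val=54
Step 2: lo=0, hi=3, mid=1, val=12
Step 3: lo=2, hi=3, mid=2, val=27

Found at index 2


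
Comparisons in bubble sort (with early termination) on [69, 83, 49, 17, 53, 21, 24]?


Algorithm: bubble sort (with early termination)
Input: [69, 83, 49, 17, 53, 21, 24]
Sorted: [17, 21, 24, 49, 53, 69, 83]

20


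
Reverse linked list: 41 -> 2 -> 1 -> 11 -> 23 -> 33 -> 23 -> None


Step 1: curr=41, set curr.next=prev(None) | reversed so far: 41
Step 2: curr=2, set curr.next=prev(41) | reversed so far: 2 -> 41
Step 3: curr=1, set curr.next=prev(2) | reversed so far: 1 -> 2 -> 41
Step 4: curr=11, set curr.next=prev(1) | reversed so far: 11 -> 1 -> 2 -> 41
Step 5: curr=23, set curr.next=prev(11) | reversed so far: 23 -> 11 -> 1 -> 2 -> 41
Step 6: curr=33, set curr.next=prev(23) | reversed so far: 33 -> 23 -> 11 -> 1 -> 2 -> 41
Step 7: curr=23, set curr.next=prev(33) | reversed so far: 23 -> 33 -> 23 -> 11 -> 1 -> 2 -> 41

23 -> 33 -> 23 -> 11 -> 1 -> 2 -> 41 -> None


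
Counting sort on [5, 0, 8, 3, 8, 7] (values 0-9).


Input: [5, 0, 8, 3, 8, 7]
Counts: [1, 0, 0, 1, 0, 1, 0, 1, 2, 0]

Sorted: [0, 3, 5, 7, 8, 8]


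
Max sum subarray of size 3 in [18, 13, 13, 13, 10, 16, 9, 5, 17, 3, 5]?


[0:3]: 44
[1:4]: 39
[2:5]: 36
[3:6]: 39
[4:7]: 35
[5:8]: 30
[6:9]: 31
[7:10]: 25
[8:11]: 25

Max: 44 at [0:3]


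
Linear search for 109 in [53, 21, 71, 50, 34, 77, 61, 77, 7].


i=0: 53!=109
i=1: 21!=109
i=2: 71!=109
i=3: 50!=109
i=4: 34!=109
i=5: 77!=109
i=6: 61!=109
i=7: 77!=109
i=8: 7!=109

Not found, 9 comps


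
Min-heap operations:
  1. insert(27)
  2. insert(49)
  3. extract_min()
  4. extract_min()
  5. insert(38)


insert(27) -> [27]
insert(49) -> [27, 49]
extract_min()->27, [49]
extract_min()->49, []
insert(38) -> [38]

Final heap: [38]


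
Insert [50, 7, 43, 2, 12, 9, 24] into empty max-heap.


Insert 50: [50]
Insert 7: [50, 7]
Insert 43: [50, 7, 43]
Insert 2: [50, 7, 43, 2]
Insert 12: [50, 12, 43, 2, 7]
Insert 9: [50, 12, 43, 2, 7, 9]
Insert 24: [50, 12, 43, 2, 7, 9, 24]

Final heap: [50, 12, 43, 2, 7, 9, 24]


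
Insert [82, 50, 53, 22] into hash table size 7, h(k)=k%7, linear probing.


Insert 82: h=5 -> slot 5
Insert 50: h=1 -> slot 1
Insert 53: h=4 -> slot 4
Insert 22: h=1, 1 probes -> slot 2

Table: [None, 50, 22, None, 53, 82, None]


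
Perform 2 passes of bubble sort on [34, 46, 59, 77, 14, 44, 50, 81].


Initial: [34, 46, 59, 77, 14, 44, 50, 81]
Pass 1: [34, 46, 59, 14, 44, 50, 77, 81] (3 swaps)
Pass 2: [34, 46, 14, 44, 50, 59, 77, 81] (3 swaps)

After 2 passes: [34, 46, 14, 44, 50, 59, 77, 81]


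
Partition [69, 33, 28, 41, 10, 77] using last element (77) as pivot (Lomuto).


Pivot: 77
  69 <= 77: advance i (no swap)
  33 <= 77: advance i (no swap)
  28 <= 77: advance i (no swap)
  41 <= 77: advance i (no swap)
  10 <= 77: advance i (no swap)
Place pivot at 5: [69, 33, 28, 41, 10, 77]

Partitioned: [69, 33, 28, 41, 10, 77]


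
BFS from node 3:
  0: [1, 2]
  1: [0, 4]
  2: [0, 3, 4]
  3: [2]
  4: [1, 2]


Visit 3, enqueue [2]
Visit 2, enqueue [0, 4]
Visit 0, enqueue [1]
Visit 4, enqueue []
Visit 1, enqueue []

BFS order: [3, 2, 0, 4, 1]


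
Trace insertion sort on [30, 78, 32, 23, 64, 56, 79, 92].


Initial: [30, 78, 32, 23, 64, 56, 79, 92]
Insert 78: [30, 78, 32, 23, 64, 56, 79, 92]
Insert 32: [30, 32, 78, 23, 64, 56, 79, 92]
Insert 23: [23, 30, 32, 78, 64, 56, 79, 92]
Insert 64: [23, 30, 32, 64, 78, 56, 79, 92]
Insert 56: [23, 30, 32, 56, 64, 78, 79, 92]
Insert 79: [23, 30, 32, 56, 64, 78, 79, 92]
Insert 92: [23, 30, 32, 56, 64, 78, 79, 92]

Sorted: [23, 30, 32, 56, 64, 78, 79, 92]


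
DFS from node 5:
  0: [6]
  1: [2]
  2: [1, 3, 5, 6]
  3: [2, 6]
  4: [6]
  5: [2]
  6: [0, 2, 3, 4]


Visit 5, push [2]
Visit 2, push [6, 3, 1]
Visit 1, push []
Visit 3, push [6]
Visit 6, push [4, 0]
Visit 0, push []
Visit 4, push []

DFS order: [5, 2, 1, 3, 6, 0, 4]


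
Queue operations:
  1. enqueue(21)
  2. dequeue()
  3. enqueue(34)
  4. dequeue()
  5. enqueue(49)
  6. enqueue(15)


enqueue(21) -> [21]
dequeue()->21, []
enqueue(34) -> [34]
dequeue()->34, []
enqueue(49) -> [49]
enqueue(15) -> [49, 15]

Final queue: [49, 15]


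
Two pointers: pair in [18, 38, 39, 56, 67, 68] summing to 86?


lo=0(18)+hi=5(68)=86

Yes: 18+68=86


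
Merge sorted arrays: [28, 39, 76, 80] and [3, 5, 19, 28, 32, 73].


Take 3 from B
Take 5 from B
Take 19 from B
Take 28 from A
Take 28 from B
Take 32 from B
Take 39 from A
Take 73 from B

Merged: [3, 5, 19, 28, 28, 32, 39, 73, 76, 80]


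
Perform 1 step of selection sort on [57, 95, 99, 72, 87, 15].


Initial: [57, 95, 99, 72, 87, 15]
Step 1: min=15 at 5
  Swap: [15, 95, 99, 72, 87, 57]

After 1 step: [15, 95, 99, 72, 87, 57]


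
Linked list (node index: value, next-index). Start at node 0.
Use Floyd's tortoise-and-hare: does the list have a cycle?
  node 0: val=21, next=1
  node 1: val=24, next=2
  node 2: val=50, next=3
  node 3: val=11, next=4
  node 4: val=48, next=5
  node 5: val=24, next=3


Floyd's tortoise (slow, +1) and hare (fast, +2):
  init: slow=0, fast=0
  step 1: slow=1, fast=2
  step 2: slow=2, fast=4
  step 3: slow=3, fast=3
  slow == fast at node 3: cycle detected

Cycle: yes


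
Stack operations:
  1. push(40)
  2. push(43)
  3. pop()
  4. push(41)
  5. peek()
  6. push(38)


push(40) -> [40]
push(43) -> [40, 43]
pop()->43, [40]
push(41) -> [40, 41]
peek()->41
push(38) -> [40, 41, 38]

Final stack: [40, 41, 38]


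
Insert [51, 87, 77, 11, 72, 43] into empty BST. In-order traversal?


Insert 51: root
Insert 87: R from 51
Insert 77: R from 51 -> L from 87
Insert 11: L from 51
Insert 72: R from 51 -> L from 87 -> L from 77
Insert 43: L from 51 -> R from 11

In-order: [11, 43, 51, 72, 77, 87]


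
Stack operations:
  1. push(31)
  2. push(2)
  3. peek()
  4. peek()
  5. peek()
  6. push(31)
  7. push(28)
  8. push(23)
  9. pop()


push(31) -> [31]
push(2) -> [31, 2]
peek()->2
peek()->2
peek()->2
push(31) -> [31, 2, 31]
push(28) -> [31, 2, 31, 28]
push(23) -> [31, 2, 31, 28, 23]
pop()->23, [31, 2, 31, 28]

Final stack: [31, 2, 31, 28]


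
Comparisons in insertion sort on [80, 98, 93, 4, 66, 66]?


Algorithm: insertion sort
Input: [80, 98, 93, 4, 66, 66]
Sorted: [4, 66, 66, 80, 93, 98]

14


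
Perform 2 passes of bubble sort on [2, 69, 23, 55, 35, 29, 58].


Initial: [2, 69, 23, 55, 35, 29, 58]
Pass 1: [2, 23, 55, 35, 29, 58, 69] (5 swaps)
Pass 2: [2, 23, 35, 29, 55, 58, 69] (2 swaps)

After 2 passes: [2, 23, 35, 29, 55, 58, 69]


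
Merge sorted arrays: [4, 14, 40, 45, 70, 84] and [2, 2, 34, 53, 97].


Take 2 from B
Take 2 from B
Take 4 from A
Take 14 from A
Take 34 from B
Take 40 from A
Take 45 from A
Take 53 from B
Take 70 from A
Take 84 from A

Merged: [2, 2, 4, 14, 34, 40, 45, 53, 70, 84, 97]


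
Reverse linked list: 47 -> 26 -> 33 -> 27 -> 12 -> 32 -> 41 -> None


Step 1: curr=47, set curr.next=prev(None) | reversed so far: 47
Step 2: curr=26, set curr.next=prev(47) | reversed so far: 26 -> 47
Step 3: curr=33, set curr.next=prev(26) | reversed so far: 33 -> 26 -> 47
Step 4: curr=27, set curr.next=prev(33) | reversed so far: 27 -> 33 -> 26 -> 47
Step 5: curr=12, set curr.next=prev(27) | reversed so far: 12 -> 27 -> 33 -> 26 -> 47
Step 6: curr=32, set curr.next=prev(12) | reversed so far: 32 -> 12 -> 27 -> 33 -> 26 -> 47
Step 7: curr=41, set curr.next=prev(32) | reversed so far: 41 -> 32 -> 12 -> 27 -> 33 -> 26 -> 47

41 -> 32 -> 12 -> 27 -> 33 -> 26 -> 47 -> None


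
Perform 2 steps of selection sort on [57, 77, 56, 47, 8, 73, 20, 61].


Initial: [57, 77, 56, 47, 8, 73, 20, 61]
Step 1: min=8 at 4
  Swap: [8, 77, 56, 47, 57, 73, 20, 61]
Step 2: min=20 at 6
  Swap: [8, 20, 56, 47, 57, 73, 77, 61]

After 2 steps: [8, 20, 56, 47, 57, 73, 77, 61]


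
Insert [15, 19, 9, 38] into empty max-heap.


Insert 15: [15]
Insert 19: [19, 15]
Insert 9: [19, 15, 9]
Insert 38: [38, 19, 9, 15]

Final heap: [38, 19, 9, 15]


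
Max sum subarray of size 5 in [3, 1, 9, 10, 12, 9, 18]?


[0:5]: 35
[1:6]: 41
[2:7]: 58

Max: 58 at [2:7]


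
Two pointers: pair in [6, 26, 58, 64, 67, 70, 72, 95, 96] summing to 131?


lo=0(6)+hi=8(96)=102
lo=1(26)+hi=8(96)=122
lo=2(58)+hi=8(96)=154
lo=2(58)+hi=7(95)=153
lo=2(58)+hi=6(72)=130
lo=3(64)+hi=6(72)=136
lo=3(64)+hi=5(70)=134
lo=3(64)+hi=4(67)=131

Yes: 64+67=131


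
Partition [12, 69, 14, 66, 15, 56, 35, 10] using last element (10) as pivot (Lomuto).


Pivot: 10
Place pivot at 0: [10, 69, 14, 66, 15, 56, 35, 12]

Partitioned: [10, 69, 14, 66, 15, 56, 35, 12]


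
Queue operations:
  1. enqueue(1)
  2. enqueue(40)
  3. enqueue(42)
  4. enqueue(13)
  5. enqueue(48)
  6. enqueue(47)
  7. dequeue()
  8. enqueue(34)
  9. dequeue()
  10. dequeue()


enqueue(1) -> [1]
enqueue(40) -> [1, 40]
enqueue(42) -> [1, 40, 42]
enqueue(13) -> [1, 40, 42, 13]
enqueue(48) -> [1, 40, 42, 13, 48]
enqueue(47) -> [1, 40, 42, 13, 48, 47]
dequeue()->1, [40, 42, 13, 48, 47]
enqueue(34) -> [40, 42, 13, 48, 47, 34]
dequeue()->40, [42, 13, 48, 47, 34]
dequeue()->42, [13, 48, 47, 34]

Final queue: [13, 48, 47, 34]


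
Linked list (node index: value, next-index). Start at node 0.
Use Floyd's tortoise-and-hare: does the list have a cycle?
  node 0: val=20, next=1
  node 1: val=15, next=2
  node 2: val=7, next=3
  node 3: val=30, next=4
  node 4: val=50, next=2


Floyd's tortoise (slow, +1) and hare (fast, +2):
  init: slow=0, fast=0
  step 1: slow=1, fast=2
  step 2: slow=2, fast=4
  step 3: slow=3, fast=3
  slow == fast at node 3: cycle detected

Cycle: yes


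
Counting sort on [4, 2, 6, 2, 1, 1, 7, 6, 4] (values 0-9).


Input: [4, 2, 6, 2, 1, 1, 7, 6, 4]
Counts: [0, 2, 2, 0, 2, 0, 2, 1, 0, 0]

Sorted: [1, 1, 2, 2, 4, 4, 6, 6, 7]


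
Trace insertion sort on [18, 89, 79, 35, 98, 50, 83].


Initial: [18, 89, 79, 35, 98, 50, 83]
Insert 89: [18, 89, 79, 35, 98, 50, 83]
Insert 79: [18, 79, 89, 35, 98, 50, 83]
Insert 35: [18, 35, 79, 89, 98, 50, 83]
Insert 98: [18, 35, 79, 89, 98, 50, 83]
Insert 50: [18, 35, 50, 79, 89, 98, 83]
Insert 83: [18, 35, 50, 79, 83, 89, 98]

Sorted: [18, 35, 50, 79, 83, 89, 98]


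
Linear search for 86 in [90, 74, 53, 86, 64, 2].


i=0: 90!=86
i=1: 74!=86
i=2: 53!=86
i=3: 86==86 found!

Found at 3, 4 comps


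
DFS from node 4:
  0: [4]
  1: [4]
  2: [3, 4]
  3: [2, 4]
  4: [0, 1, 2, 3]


Visit 4, push [3, 2, 1, 0]
Visit 0, push []
Visit 1, push []
Visit 2, push [3]
Visit 3, push []

DFS order: [4, 0, 1, 2, 3]


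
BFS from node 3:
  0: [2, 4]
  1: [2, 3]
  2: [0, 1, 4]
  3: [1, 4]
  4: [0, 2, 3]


Visit 3, enqueue [1, 4]
Visit 1, enqueue [2]
Visit 4, enqueue [0]
Visit 2, enqueue []
Visit 0, enqueue []

BFS order: [3, 1, 4, 2, 0]


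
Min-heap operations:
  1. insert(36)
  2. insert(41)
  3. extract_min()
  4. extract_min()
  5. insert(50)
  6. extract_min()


insert(36) -> [36]
insert(41) -> [36, 41]
extract_min()->36, [41]
extract_min()->41, []
insert(50) -> [50]
extract_min()->50, []

Final heap: []


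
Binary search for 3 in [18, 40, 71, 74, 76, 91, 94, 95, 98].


Step 1: lo=0, hi=8, mid=4, val=76
Step 2: lo=0, hi=3, mid=1, val=40
Step 3: lo=0, hi=0, mid=0, val=18

Not found


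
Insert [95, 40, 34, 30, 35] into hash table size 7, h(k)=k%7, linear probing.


Insert 95: h=4 -> slot 4
Insert 40: h=5 -> slot 5
Insert 34: h=6 -> slot 6
Insert 30: h=2 -> slot 2
Insert 35: h=0 -> slot 0

Table: [35, None, 30, None, 95, 40, 34]


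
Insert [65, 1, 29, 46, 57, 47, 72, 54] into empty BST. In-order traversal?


Insert 65: root
Insert 1: L from 65
Insert 29: L from 65 -> R from 1
Insert 46: L from 65 -> R from 1 -> R from 29
Insert 57: L from 65 -> R from 1 -> R from 29 -> R from 46
Insert 47: L from 65 -> R from 1 -> R from 29 -> R from 46 -> L from 57
Insert 72: R from 65
Insert 54: L from 65 -> R from 1 -> R from 29 -> R from 46 -> L from 57 -> R from 47

In-order: [1, 29, 46, 47, 54, 57, 65, 72]


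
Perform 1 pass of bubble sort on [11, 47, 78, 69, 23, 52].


Initial: [11, 47, 78, 69, 23, 52]
Pass 1: [11, 47, 69, 23, 52, 78] (3 swaps)

After 1 pass: [11, 47, 69, 23, 52, 78]


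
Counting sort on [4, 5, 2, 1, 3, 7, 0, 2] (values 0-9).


Input: [4, 5, 2, 1, 3, 7, 0, 2]
Counts: [1, 1, 2, 1, 1, 1, 0, 1, 0, 0]

Sorted: [0, 1, 2, 2, 3, 4, 5, 7]


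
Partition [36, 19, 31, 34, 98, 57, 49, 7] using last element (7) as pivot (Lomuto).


Pivot: 7
Place pivot at 0: [7, 19, 31, 34, 98, 57, 49, 36]

Partitioned: [7, 19, 31, 34, 98, 57, 49, 36]


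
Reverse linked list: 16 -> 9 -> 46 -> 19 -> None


Step 1: curr=16, set curr.next=prev(None) | reversed so far: 16
Step 2: curr=9, set curr.next=prev(16) | reversed so far: 9 -> 16
Step 3: curr=46, set curr.next=prev(9) | reversed so far: 46 -> 9 -> 16
Step 4: curr=19, set curr.next=prev(46) | reversed so far: 19 -> 46 -> 9 -> 16

19 -> 46 -> 9 -> 16 -> None


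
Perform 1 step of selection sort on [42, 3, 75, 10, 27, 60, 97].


Initial: [42, 3, 75, 10, 27, 60, 97]
Step 1: min=3 at 1
  Swap: [3, 42, 75, 10, 27, 60, 97]

After 1 step: [3, 42, 75, 10, 27, 60, 97]


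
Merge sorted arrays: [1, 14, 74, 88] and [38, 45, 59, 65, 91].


Take 1 from A
Take 14 from A
Take 38 from B
Take 45 from B
Take 59 from B
Take 65 from B
Take 74 from A
Take 88 from A

Merged: [1, 14, 38, 45, 59, 65, 74, 88, 91]


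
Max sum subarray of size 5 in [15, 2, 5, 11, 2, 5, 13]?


[0:5]: 35
[1:6]: 25
[2:7]: 36

Max: 36 at [2:7]


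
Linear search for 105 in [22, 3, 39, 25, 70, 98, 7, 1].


i=0: 22!=105
i=1: 3!=105
i=2: 39!=105
i=3: 25!=105
i=4: 70!=105
i=5: 98!=105
i=6: 7!=105
i=7: 1!=105

Not found, 8 comps


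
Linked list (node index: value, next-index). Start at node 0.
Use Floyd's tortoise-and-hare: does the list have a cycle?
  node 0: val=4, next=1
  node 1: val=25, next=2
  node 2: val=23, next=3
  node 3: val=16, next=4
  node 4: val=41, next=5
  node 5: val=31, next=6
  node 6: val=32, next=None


Floyd's tortoise (slow, +1) and hare (fast, +2):
  init: slow=0, fast=0
  step 1: slow=1, fast=2
  step 2: slow=2, fast=4
  step 3: slow=3, fast=6
  step 4: fast -> None, no cycle

Cycle: no


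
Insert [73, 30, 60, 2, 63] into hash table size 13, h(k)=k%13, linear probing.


Insert 73: h=8 -> slot 8
Insert 30: h=4 -> slot 4
Insert 60: h=8, 1 probes -> slot 9
Insert 2: h=2 -> slot 2
Insert 63: h=11 -> slot 11

Table: [None, None, 2, None, 30, None, None, None, 73, 60, None, 63, None]


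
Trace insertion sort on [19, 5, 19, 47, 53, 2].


Initial: [19, 5, 19, 47, 53, 2]
Insert 5: [5, 19, 19, 47, 53, 2]
Insert 19: [5, 19, 19, 47, 53, 2]
Insert 47: [5, 19, 19, 47, 53, 2]
Insert 53: [5, 19, 19, 47, 53, 2]
Insert 2: [2, 5, 19, 19, 47, 53]

Sorted: [2, 5, 19, 19, 47, 53]


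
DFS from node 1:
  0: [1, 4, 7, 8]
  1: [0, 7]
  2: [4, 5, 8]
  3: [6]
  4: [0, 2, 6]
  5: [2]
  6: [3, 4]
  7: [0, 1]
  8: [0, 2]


Visit 1, push [7, 0]
Visit 0, push [8, 7, 4]
Visit 4, push [6, 2]
Visit 2, push [8, 5]
Visit 5, push []
Visit 8, push []
Visit 6, push [3]
Visit 3, push []
Visit 7, push []

DFS order: [1, 0, 4, 2, 5, 8, 6, 3, 7]


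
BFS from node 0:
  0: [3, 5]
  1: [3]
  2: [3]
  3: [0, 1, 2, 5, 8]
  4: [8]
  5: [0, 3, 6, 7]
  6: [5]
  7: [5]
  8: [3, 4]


Visit 0, enqueue [3, 5]
Visit 3, enqueue [1, 2, 8]
Visit 5, enqueue [6, 7]
Visit 1, enqueue []
Visit 2, enqueue []
Visit 8, enqueue [4]
Visit 6, enqueue []
Visit 7, enqueue []
Visit 4, enqueue []

BFS order: [0, 3, 5, 1, 2, 8, 6, 7, 4]


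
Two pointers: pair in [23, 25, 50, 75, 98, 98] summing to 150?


lo=0(23)+hi=5(98)=121
lo=1(25)+hi=5(98)=123
lo=2(50)+hi=5(98)=148
lo=3(75)+hi=5(98)=173
lo=3(75)+hi=4(98)=173

No pair found


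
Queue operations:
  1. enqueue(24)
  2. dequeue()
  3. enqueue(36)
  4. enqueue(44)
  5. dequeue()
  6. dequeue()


enqueue(24) -> [24]
dequeue()->24, []
enqueue(36) -> [36]
enqueue(44) -> [36, 44]
dequeue()->36, [44]
dequeue()->44, []

Final queue: []


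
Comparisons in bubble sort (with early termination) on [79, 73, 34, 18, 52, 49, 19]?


Algorithm: bubble sort (with early termination)
Input: [79, 73, 34, 18, 52, 49, 19]
Sorted: [18, 19, 34, 49, 52, 73, 79]

21


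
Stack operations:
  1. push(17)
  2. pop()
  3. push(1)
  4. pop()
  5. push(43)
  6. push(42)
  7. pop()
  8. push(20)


push(17) -> [17]
pop()->17, []
push(1) -> [1]
pop()->1, []
push(43) -> [43]
push(42) -> [43, 42]
pop()->42, [43]
push(20) -> [43, 20]

Final stack: [43, 20]


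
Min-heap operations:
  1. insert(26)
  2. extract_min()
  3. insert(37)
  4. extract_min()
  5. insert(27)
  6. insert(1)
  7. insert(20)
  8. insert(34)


insert(26) -> [26]
extract_min()->26, []
insert(37) -> [37]
extract_min()->37, []
insert(27) -> [27]
insert(1) -> [1, 27]
insert(20) -> [1, 27, 20]
insert(34) -> [1, 27, 20, 34]

Final heap: [1, 27, 20, 34]


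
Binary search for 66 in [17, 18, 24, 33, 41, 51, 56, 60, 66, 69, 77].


Step 1: lo=0, hi=10, mid=5, val=51
Step 2: lo=6, hi=10, mid=8, val=66

Found at index 8


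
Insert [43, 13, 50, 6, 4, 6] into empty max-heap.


Insert 43: [43]
Insert 13: [43, 13]
Insert 50: [50, 13, 43]
Insert 6: [50, 13, 43, 6]
Insert 4: [50, 13, 43, 6, 4]
Insert 6: [50, 13, 43, 6, 4, 6]

Final heap: [50, 13, 43, 6, 4, 6]
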